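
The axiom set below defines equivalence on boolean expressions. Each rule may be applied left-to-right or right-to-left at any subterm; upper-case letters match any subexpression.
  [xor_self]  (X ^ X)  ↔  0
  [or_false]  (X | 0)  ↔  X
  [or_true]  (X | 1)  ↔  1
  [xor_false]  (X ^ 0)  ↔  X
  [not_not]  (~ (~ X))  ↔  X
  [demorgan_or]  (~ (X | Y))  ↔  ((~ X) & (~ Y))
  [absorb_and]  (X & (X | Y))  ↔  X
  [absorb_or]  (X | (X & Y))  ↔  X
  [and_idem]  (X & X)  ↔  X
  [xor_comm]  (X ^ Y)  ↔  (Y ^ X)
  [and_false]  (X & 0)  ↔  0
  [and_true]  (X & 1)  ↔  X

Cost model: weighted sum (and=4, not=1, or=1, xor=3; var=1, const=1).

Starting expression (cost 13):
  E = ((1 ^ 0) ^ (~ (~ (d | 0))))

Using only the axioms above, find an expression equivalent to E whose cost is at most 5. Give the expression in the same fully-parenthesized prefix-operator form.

1. [not_not →] (~ (~ (d | 0)))  →  (d | 0);  E = ((1 ^ 0) ^ (d | 0))
2. [xor_false →] (1 ^ 0)  →  1;  E = (1 ^ (d | 0))
3. [or_false →] (d | 0)  →  d;  cost 5 ≤ 5, done

(1 ^ d)   [cost 5]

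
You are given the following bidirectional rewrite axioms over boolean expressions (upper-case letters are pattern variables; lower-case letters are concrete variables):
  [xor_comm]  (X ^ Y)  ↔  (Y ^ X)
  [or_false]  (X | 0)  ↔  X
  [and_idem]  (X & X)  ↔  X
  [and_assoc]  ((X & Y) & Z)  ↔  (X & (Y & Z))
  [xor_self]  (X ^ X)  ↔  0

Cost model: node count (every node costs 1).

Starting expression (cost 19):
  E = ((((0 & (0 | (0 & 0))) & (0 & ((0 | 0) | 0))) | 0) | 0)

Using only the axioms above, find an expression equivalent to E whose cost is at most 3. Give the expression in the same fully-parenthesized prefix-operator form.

step 1: or_false (→) rewrites (((0 & (0 | (0 & 0))) & (0 & ((0 | 0) | 0))) | 0) into ((0 & (0 | (0 & 0))) & (0 & ((0 | 0) | 0))), now (((0 & (0 | (0 & 0))) & (0 & ((0 | 0) | 0))) | 0)
step 2: or_false (→) rewrites (0 | 0) into 0, now (((0 & (0 | (0 & 0))) & (0 & (0 | 0))) | 0)
step 3: and_idem (→) rewrites (0 & 0) into 0, now (((0 & (0 | 0)) & (0 & (0 | 0))) | 0)
step 4: and_idem (→) rewrites ((0 & (0 | 0)) & (0 & (0 | 0))) into (0 & (0 | 0)), now ((0 & (0 | 0)) | 0)
step 5: or_false (→) rewrites ((0 & (0 | 0)) | 0) into (0 & (0 | 0))
step 6: or_false (→) rewrites (0 | 0) into 0, reaching cost 3 (bound 3)

(0 & 0)   [cost 3]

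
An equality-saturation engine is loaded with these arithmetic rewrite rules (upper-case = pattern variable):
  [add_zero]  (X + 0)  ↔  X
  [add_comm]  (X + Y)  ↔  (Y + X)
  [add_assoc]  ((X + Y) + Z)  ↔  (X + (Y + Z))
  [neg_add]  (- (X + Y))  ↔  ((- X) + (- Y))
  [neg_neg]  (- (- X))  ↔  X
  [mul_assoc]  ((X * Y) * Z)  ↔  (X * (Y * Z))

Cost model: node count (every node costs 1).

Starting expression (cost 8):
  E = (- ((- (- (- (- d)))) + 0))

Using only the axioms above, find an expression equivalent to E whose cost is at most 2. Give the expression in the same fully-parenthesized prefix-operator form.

(- d)   [cost 2]

1. [add_zero →] ((- (- (- (- d)))) + 0)  →  (- (- (- (- d))));  E = (- (- (- (- (- d)))))
2. [neg_neg →] (- (- (- d)))  →  (- d);  E = (- (- (- d)))
3. [neg_neg →] (- (- (- d)))  →  (- d);  cost 2 ≤ 2, done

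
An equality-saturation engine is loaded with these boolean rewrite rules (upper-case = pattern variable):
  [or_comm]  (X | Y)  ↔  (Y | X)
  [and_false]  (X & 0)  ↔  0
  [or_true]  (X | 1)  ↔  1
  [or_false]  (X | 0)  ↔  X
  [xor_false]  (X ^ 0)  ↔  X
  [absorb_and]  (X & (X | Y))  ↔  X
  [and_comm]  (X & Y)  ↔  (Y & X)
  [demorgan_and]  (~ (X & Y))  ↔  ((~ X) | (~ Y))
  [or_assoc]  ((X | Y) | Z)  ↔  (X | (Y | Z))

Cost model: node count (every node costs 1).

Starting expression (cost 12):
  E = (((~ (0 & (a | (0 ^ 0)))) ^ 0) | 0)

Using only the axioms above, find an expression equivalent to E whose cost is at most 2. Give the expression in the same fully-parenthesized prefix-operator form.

(1) ((~ (0 & (a | (0 ^ 0)))) ^ 0)  =[xor_false →]=  (~ (0 & (a | (0 ^ 0))))    ⊢ ((~ (0 & (a | (0 ^ 0)))) | 0)
(2) (a | (0 ^ 0))  =[or_comm →]=  ((0 ^ 0) | a)    ⊢ ((~ (0 & ((0 ^ 0) | a))) | 0)
(3) ((~ (0 & ((0 ^ 0) | a))) | 0)  =[or_false →]=  (~ (0 & ((0 ^ 0) | a)))
(4) (0 ^ 0)  =[xor_false →]=  0    ⊢ (~ (0 & (0 | a)))
(5) (0 & (0 | a))  =[absorb_and →]=  0    ⊢ cost 2, within 2

(~ 0)   [cost 2]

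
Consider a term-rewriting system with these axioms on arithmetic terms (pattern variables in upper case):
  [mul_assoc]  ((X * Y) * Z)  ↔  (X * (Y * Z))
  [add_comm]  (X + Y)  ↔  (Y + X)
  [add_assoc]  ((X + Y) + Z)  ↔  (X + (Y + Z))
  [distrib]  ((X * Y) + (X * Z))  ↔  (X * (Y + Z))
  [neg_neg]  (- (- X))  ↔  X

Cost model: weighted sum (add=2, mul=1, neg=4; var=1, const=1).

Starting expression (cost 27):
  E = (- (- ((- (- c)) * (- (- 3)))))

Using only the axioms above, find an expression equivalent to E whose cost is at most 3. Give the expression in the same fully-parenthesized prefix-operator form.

1. [neg_neg →] (- (- ((- (- c)) * (- (- 3)))))  →  ((- (- c)) * (- (- 3)))
2. [neg_neg →] (- (- 3))  →  3;  E = ((- (- c)) * 3)
3. [neg_neg →] (- (- c))  →  c;  cost 3 ≤ 3, done

(c * 3)   [cost 3]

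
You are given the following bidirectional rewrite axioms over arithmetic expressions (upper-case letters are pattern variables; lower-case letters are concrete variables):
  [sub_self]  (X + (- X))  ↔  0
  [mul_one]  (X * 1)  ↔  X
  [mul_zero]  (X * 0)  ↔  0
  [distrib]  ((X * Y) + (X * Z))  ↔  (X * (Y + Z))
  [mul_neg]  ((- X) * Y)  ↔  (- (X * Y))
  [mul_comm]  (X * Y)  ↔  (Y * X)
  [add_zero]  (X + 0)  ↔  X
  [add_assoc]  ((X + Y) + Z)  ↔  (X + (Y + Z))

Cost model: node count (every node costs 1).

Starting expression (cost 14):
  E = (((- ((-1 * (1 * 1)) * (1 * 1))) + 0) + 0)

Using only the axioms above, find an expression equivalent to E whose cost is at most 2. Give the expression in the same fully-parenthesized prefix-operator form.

(- -1)   [cost 2]

step 1: add_zero (→) rewrites (((- ((-1 * (1 * 1)) * (1 * 1))) + 0) + 0) into ((- ((-1 * (1 * 1)) * (1 * 1))) + 0)
step 2: mul_one (→) rewrites (1 * 1) into 1, now ((- ((-1 * 1) * (1 * 1))) + 0)
step 3: mul_one (→) rewrites (1 * 1) into 1, now ((- ((-1 * 1) * 1)) + 0)
step 4: add_zero (→) rewrites ((- ((-1 * 1) * 1)) + 0) into (- ((-1 * 1) * 1))
step 5: mul_one (→) rewrites ((-1 * 1) * 1) into (-1 * 1), now (- (-1 * 1))
step 6: mul_one (→) rewrites (-1 * 1) into -1, reaching cost 2 (bound 2)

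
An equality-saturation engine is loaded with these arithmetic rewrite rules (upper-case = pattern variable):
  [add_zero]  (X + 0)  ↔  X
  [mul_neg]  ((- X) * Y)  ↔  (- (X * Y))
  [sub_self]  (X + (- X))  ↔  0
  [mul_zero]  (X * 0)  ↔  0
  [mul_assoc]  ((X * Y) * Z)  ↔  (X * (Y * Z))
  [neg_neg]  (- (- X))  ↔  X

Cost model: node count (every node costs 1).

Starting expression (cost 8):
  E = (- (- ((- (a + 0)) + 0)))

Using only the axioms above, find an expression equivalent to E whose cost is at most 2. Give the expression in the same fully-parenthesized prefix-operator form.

(- a)   [cost 2]

1. [add_zero →] ((- (a + 0)) + 0)  →  (- (a + 0));  E = (- (- (- (a + 0))))
2. [add_zero →] (a + 0)  →  a;  E = (- (- (- a)))
3. [neg_neg →] (- (- (- a)))  →  (- a);  cost 2 ≤ 2, done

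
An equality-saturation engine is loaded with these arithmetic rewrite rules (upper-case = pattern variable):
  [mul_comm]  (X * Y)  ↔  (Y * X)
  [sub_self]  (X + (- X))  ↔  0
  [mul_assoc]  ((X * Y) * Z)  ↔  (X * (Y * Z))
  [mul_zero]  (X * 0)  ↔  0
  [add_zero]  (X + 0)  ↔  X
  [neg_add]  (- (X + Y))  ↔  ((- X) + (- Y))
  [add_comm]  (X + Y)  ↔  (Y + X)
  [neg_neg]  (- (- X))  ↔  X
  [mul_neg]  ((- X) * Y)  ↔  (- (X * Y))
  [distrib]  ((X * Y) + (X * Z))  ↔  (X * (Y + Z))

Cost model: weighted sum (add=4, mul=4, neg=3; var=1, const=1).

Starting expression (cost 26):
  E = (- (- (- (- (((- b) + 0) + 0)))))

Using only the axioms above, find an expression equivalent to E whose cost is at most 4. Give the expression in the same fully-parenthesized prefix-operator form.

(- b)   [cost 4]

1. [neg_neg →] (- (- (- (- (((- b) + 0) + 0)))))  →  (- (- (((- b) + 0) + 0)))
2. [add_zero →] ((- b) + 0)  →  (- b);  E = (- (- ((- b) + 0)))
3. [add_zero →] ((- b) + 0)  →  (- b);  E = (- (- (- b)))
4. [neg_neg →] (- (- (- b)))  →  (- b);  cost 4 ≤ 4, done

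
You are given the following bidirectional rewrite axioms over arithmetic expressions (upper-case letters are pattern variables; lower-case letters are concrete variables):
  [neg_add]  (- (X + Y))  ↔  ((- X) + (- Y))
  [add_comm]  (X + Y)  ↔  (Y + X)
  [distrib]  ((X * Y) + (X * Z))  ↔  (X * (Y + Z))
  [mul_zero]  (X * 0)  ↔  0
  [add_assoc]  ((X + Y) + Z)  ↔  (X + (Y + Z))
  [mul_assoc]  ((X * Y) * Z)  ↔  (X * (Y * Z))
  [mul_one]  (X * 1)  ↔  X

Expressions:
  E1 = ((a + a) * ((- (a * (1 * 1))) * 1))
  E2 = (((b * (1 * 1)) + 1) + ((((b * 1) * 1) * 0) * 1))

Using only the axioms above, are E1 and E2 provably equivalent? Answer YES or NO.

NO

The axioms are sound identities: if E1 ↔* E2 then E1 and E2 evaluate identically under any assignment.
Under a=0, b=0: E1 evaluates to 0, E2 to 1. Distinct ⇒ no rewrite sequence connects them.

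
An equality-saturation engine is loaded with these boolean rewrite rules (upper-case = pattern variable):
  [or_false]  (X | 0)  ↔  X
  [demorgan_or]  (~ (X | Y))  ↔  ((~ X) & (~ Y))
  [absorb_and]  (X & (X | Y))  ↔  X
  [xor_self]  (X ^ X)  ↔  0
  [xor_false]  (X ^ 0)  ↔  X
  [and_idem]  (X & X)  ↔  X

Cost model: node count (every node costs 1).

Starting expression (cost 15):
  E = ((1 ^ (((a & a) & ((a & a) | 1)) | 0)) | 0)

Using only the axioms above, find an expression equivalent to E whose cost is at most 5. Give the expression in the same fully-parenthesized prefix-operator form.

(1 ^ (a | 0))   [cost 5]

step 1: absorb_and (→) rewrites ((a & a) & ((a & a) | 1)) into (a & a), now ((1 ^ ((a & a) | 0)) | 0)
step 2: and_idem (→) rewrites (a & a) into a, now ((1 ^ (a | 0)) | 0)
step 3: or_false (→) rewrites ((1 ^ (a | 0)) | 0) into (1 ^ (a | 0)), reaching cost 5 (bound 5)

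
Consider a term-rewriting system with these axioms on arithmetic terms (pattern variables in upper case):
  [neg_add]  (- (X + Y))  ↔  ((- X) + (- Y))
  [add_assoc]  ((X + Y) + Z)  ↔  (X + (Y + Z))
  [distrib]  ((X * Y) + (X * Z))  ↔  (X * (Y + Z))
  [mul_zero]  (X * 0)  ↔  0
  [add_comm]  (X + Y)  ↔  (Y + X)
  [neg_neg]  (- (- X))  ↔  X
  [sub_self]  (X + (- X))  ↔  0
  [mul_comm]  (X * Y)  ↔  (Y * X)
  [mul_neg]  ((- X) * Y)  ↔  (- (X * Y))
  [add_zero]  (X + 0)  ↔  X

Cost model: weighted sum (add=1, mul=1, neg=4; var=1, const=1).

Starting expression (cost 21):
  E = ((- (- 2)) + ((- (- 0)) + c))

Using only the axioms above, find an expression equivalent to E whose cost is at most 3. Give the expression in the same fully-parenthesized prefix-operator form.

(2 + c)   [cost 3]

(1) (- (- 0))  =[neg_neg →]=  0    ⊢ ((- (- 2)) + (0 + c))
(2) (- (- 2))  =[neg_neg →]=  2    ⊢ (2 + (0 + c))
(3) (0 + c)  =[add_comm →]=  (c + 0)    ⊢ (2 + (c + 0))
(4) (c + 0)  =[add_zero →]=  c    ⊢ cost 3, within 3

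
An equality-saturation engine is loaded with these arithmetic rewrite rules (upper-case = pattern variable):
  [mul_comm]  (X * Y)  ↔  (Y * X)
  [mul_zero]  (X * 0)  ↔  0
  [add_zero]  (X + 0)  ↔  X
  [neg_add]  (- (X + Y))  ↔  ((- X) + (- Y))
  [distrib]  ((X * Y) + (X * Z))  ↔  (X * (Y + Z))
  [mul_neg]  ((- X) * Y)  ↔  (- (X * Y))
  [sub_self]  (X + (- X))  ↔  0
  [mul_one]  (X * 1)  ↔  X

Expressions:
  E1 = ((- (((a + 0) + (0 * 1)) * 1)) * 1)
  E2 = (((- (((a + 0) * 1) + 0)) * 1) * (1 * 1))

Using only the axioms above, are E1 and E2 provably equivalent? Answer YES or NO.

step 1: mul_one (→) rewrites ((- (((a + 0) + (0 * 1)) * 1)) * 1) into (- (((a + 0) + (0 * 1)) * 1))
step 2: mul_one (→) rewrites (((a + 0) + (0 * 1)) * 1) into ((a + 0) + (0 * 1)), now (- ((a + 0) + (0 * 1)))
step 3: mul_one (→) rewrites (0 * 1) into 0, now (- ((a + 0) + 0))
step 4: add_zero (→) rewrites (a + 0) into a, now (- (a + 0))
step 5: add_zero (→) rewrites (a + 0) into a, now (- a)
step 6: mul_one (←) rewrites (- a) into ((- a) * 1)
step 7: add_zero (←) rewrites a into (a + 0), now ((- (a + 0)) * 1)
step 8: add_zero (←) rewrites a into (a + 0), now ((- ((a + 0) + 0)) * 1)
step 9: mul_one (←) rewrites (a + 0) into ((a + 0) * 1), now ((- (((a + 0) * 1) + 0)) * 1)
step 10: mul_one (←) rewrites 1 into (1 * 1), now ((- (((a + 0) * 1) + 0)) * (1 * 1))
step 11: mul_one (←) rewrites (- (((a + 0) * 1) + 0)) into ((- (((a + 0) * 1) + 0)) * 1), which is E2

YES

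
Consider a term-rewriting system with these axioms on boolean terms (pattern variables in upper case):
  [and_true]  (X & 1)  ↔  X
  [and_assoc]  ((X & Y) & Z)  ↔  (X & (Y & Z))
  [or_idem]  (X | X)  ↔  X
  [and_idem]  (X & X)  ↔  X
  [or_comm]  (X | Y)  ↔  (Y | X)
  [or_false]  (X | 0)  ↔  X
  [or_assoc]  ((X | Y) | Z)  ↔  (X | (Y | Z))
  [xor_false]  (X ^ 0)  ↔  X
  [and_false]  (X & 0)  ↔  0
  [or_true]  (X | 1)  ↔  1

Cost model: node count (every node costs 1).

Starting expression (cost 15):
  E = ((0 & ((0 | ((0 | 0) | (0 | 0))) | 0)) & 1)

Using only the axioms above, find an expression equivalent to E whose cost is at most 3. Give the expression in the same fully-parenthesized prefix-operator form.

(0 & 1)   [cost 3]

step 1: or_idem (→) rewrites ((0 | 0) | (0 | 0)) into (0 | 0), now ((0 & ((0 | (0 | 0)) | 0)) & 1)
step 2: or_false (→) rewrites (0 | 0) into 0, now ((0 & ((0 | 0) | 0)) & 1)
step 3: or_false (→) rewrites ((0 | 0) | 0) into (0 | 0), now ((0 & (0 | 0)) & 1)
step 4: or_false (→) rewrites (0 | 0) into 0, now ((0 & 0) & 1)
step 5: and_false (→) rewrites (0 & 0) into 0, reaching cost 3 (bound 3)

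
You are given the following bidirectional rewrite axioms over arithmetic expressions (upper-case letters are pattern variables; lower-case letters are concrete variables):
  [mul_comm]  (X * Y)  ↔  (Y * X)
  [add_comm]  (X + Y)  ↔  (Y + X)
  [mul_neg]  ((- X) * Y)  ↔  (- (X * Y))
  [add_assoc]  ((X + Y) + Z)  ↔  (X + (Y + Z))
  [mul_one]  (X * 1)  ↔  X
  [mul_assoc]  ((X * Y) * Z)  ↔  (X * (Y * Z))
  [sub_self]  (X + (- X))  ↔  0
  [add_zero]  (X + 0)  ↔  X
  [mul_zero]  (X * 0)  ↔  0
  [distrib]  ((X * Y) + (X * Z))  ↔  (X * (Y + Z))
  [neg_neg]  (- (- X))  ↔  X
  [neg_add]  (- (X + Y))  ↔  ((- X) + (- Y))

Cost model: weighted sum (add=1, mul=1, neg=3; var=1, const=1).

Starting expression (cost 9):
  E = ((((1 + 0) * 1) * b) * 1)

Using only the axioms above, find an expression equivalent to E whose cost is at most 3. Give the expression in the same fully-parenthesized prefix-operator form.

(1 * b)   [cost 3]

1. [mul_one →] ((((1 + 0) * 1) * b) * 1)  →  (((1 + 0) * 1) * b)
2. [add_zero →] (1 + 0)  →  1;  E = ((1 * 1) * b)
3. [mul_one →] (1 * 1)  →  1;  cost 3 ≤ 3, done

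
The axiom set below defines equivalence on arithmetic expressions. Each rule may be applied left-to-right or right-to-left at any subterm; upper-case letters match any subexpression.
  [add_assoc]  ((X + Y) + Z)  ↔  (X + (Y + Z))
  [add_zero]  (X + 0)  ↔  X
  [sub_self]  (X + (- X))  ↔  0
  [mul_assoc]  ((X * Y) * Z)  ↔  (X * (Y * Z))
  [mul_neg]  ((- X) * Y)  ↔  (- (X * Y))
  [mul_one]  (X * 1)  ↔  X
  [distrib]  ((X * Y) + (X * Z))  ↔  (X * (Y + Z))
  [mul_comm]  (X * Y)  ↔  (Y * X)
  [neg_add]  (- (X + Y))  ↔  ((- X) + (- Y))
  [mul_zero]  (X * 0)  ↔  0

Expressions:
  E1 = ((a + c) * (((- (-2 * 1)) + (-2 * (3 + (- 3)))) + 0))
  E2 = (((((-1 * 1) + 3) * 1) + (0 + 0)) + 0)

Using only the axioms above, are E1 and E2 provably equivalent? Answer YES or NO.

The axioms are sound identities: if E1 ↔* E2 then E1 and E2 evaluate identically under any assignment.
Under a=0, c=0: E1 evaluates to 0, E2 to 2. Distinct ⇒ no rewrite sequence connects them.

NO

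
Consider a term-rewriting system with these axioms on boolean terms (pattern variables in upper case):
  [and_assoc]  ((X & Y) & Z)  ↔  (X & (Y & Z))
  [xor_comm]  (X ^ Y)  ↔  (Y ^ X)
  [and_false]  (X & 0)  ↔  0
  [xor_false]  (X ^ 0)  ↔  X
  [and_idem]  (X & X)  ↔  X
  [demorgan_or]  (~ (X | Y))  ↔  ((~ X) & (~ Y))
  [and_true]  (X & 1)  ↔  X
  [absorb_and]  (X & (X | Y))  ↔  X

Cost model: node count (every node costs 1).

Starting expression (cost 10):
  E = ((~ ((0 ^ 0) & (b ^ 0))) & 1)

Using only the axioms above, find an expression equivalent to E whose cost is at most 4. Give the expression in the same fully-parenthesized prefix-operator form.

(1) ((~ ((0 ^ 0) & (b ^ 0))) & 1)  =[and_true →]=  (~ ((0 ^ 0) & (b ^ 0)))
(2) (b ^ 0)  =[xor_false →]=  b    ⊢ (~ ((0 ^ 0) & b))
(3) (0 ^ 0)  =[xor_false →]=  0    ⊢ cost 4, within 4

(~ (0 & b))   [cost 4]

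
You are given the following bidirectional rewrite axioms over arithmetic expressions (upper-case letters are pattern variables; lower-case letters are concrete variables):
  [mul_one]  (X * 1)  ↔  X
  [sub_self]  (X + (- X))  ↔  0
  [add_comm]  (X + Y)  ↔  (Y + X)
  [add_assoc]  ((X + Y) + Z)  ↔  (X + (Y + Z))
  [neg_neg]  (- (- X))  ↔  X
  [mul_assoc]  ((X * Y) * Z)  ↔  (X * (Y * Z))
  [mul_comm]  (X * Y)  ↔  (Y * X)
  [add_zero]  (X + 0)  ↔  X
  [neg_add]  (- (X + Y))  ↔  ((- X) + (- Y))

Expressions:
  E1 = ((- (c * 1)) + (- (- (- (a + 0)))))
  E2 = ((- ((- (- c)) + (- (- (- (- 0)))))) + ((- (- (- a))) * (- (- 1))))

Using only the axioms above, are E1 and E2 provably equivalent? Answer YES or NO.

(1) (c * 1)  =[mul_one →]=  c    ⊢ ((- c) + (- (- (- (a + 0)))))
(2) (- (- (a + 0)))  =[neg_neg →]=  (a + 0)    ⊢ ((- c) + (- (a + 0)))
(3) (a + 0)  =[add_zero →]=  a    ⊢ ((- c) + (- a))
(4) (- a)  =[mul_one ←]=  ((- a) * 1)    ⊢ ((- c) + ((- a) * 1))
(5) c  =[add_zero ←]=  (c + 0)    ⊢ ((- (c + 0)) + ((- a) * 1))
(6) (- a)  =[neg_neg ←]=  (- (- (- a)))    ⊢ ((- (c + 0)) + ((- (- (- a))) * 1))
(7) 1  =[neg_neg ←]=  (- (- 1))    ⊢ ((- (c + 0)) + ((- (- (- a))) * (- (- 1))))
(8) c  =[neg_neg ←]=  (- (- c))    ⊢ ((- ((- (- c)) + 0)) + ((- (- (- a))) * (- (- 1))))
(9) 0  =[neg_neg ←]=  (- (- 0))    ⊢ ((- ((- (- c)) + (- (- 0)))) + ((- (- (- a))) * (- (- 1))))
(10) 0  =[neg_neg ←]=  (- (- 0))    ⊢ E2

YES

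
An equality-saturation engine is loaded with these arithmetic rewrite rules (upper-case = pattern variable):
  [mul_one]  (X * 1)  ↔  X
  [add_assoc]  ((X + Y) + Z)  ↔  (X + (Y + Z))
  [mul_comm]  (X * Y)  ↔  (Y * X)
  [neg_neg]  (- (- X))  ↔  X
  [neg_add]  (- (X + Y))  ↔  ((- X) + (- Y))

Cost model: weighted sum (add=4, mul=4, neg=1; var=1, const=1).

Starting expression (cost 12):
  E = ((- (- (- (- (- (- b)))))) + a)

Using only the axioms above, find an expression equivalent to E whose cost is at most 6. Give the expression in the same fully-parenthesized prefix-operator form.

(b + a)   [cost 6]

1. [neg_neg →] (- (- b))  →  b;  E = ((- (- (- (- b)))) + a)
2. [neg_neg →] (- (- (- (- b))))  →  (- (- b));  E = ((- (- b)) + a)
3. [neg_neg →] (- (- b))  →  b;  cost 6 ≤ 6, done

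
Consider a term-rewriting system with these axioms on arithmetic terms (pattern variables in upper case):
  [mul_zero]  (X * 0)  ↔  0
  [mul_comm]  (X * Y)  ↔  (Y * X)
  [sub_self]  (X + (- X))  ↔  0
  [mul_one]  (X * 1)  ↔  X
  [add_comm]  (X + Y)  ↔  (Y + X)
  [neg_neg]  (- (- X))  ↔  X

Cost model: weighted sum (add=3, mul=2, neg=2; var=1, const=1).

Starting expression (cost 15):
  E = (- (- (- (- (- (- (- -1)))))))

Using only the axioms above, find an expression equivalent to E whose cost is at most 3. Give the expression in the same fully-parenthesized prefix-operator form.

(- -1)   [cost 3]

step 1: neg_neg (→) rewrites (- (- -1)) into -1, now (- (- (- (- (- -1)))))
step 2: neg_neg (→) rewrites (- (- (- (- -1)))) into (- (- -1)), now (- (- (- -1)))
step 3: neg_neg (→) rewrites (- (- (- -1))) into (- -1), reaching cost 3 (bound 3)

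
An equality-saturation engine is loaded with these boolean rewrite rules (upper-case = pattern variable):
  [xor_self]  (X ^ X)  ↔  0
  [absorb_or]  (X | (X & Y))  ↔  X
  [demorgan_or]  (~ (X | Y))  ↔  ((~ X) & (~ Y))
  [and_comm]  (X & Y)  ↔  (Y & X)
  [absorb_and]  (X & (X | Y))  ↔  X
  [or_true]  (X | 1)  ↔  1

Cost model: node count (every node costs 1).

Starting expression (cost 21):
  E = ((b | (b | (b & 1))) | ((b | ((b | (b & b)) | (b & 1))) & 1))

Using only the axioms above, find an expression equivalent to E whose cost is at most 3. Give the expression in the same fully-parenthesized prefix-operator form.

(1) (b | (b & b))  =[absorb_or →]=  b    ⊢ ((b | (b | (b & 1))) | ((b | (b | (b & 1))) & 1))
(2) ((b | (b | (b & 1))) | ((b | (b | (b & 1))) & 1))  =[absorb_or →]=  (b | (b | (b & 1)))
(3) (b | (b & 1))  =[absorb_or →]=  b    ⊢ cost 3, within 3

(b | b)   [cost 3]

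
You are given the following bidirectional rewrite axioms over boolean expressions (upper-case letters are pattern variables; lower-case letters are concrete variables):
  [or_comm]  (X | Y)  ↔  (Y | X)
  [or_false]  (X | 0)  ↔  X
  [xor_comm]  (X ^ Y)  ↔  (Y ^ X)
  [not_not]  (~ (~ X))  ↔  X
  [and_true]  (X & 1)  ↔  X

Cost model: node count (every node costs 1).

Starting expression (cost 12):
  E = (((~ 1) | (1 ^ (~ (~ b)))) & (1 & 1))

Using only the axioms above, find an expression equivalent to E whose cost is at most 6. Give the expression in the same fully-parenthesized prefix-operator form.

step 1: and_true (→) rewrites (1 & 1) into 1, now (((~ 1) | (1 ^ (~ (~ b)))) & 1)
step 2: not_not (→) rewrites (~ (~ b)) into b, now (((~ 1) | (1 ^ b)) & 1)
step 3: and_true (→) rewrites (((~ 1) | (1 ^ b)) & 1) into ((~ 1) | (1 ^ b)), reaching cost 6 (bound 6)

((~ 1) | (1 ^ b))   [cost 6]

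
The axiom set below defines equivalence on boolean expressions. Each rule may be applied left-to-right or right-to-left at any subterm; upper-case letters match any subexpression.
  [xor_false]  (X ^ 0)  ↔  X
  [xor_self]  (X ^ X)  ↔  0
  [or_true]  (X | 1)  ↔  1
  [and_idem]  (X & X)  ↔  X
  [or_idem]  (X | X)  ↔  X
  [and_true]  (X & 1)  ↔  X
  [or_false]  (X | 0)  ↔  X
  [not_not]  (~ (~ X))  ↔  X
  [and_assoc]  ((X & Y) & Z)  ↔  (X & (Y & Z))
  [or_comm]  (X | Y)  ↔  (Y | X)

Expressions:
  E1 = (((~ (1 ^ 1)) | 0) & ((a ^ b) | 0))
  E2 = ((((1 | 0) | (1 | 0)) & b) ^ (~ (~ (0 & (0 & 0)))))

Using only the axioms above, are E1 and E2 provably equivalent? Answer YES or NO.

Every axiom is a valid identity, so a rewrite proof would force E1 and E2 to agree under every assignment.
At a=1, b=0: E1 = 1 but E2 = 0; they differ, so no derivation exists.

NO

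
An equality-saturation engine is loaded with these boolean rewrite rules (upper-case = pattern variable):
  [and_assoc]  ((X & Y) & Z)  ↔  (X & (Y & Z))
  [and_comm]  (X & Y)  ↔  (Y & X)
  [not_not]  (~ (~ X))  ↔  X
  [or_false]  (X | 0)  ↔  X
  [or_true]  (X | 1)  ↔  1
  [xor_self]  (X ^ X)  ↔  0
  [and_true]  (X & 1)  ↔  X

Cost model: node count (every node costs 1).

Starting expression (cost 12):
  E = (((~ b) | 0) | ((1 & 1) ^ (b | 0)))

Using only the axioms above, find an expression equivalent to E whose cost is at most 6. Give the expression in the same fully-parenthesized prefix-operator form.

(1) (b | 0)  =[or_false →]=  b    ⊢ (((~ b) | 0) | ((1 & 1) ^ b))
(2) (1 & 1)  =[and_true →]=  1    ⊢ (((~ b) | 0) | (1 ^ b))
(3) ((~ b) | 0)  =[or_false →]=  (~ b)    ⊢ cost 6, within 6

((~ b) | (1 ^ b))   [cost 6]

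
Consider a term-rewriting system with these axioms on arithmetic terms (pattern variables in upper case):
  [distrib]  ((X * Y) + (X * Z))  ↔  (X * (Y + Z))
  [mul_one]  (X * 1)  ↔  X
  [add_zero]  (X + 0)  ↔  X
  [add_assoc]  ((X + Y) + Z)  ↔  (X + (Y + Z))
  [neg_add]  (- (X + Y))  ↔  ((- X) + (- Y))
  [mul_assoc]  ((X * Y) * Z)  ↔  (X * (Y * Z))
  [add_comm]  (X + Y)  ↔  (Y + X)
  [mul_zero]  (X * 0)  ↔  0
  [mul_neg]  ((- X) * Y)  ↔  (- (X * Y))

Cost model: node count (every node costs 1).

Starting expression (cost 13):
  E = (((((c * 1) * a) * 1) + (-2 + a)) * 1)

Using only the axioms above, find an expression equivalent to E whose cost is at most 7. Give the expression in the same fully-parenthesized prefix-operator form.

(1) (((((c * 1) * a) * 1) + (-2 + a)) * 1)  =[mul_one →]=  ((((c * 1) * a) * 1) + (-2 + a))
(2) (c * 1)  =[mul_one →]=  c    ⊢ (((c * a) * 1) + (-2 + a))
(3) ((c * a) * 1)  =[mul_one →]=  (c * a)    ⊢ cost 7, within 7

((c * a) + (-2 + a))   [cost 7]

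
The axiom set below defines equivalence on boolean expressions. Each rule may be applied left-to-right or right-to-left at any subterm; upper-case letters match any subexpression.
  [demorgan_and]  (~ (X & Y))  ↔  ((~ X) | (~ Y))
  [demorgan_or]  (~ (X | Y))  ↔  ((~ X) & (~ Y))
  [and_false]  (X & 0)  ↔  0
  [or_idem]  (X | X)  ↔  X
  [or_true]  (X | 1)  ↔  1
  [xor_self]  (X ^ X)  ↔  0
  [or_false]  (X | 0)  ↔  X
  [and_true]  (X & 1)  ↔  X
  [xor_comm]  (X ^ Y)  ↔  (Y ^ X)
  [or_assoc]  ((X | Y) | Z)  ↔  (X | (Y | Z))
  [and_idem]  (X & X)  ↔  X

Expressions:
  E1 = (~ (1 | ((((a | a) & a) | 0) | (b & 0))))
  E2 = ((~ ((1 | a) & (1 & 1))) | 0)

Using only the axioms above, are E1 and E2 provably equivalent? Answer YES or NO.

YES

step 1: or_idem (→) rewrites (a | a) into a, now (~ (1 | (((a & a) | 0) | (b & 0))))
step 2: and_false (→) rewrites (b & 0) into 0, now (~ (1 | (((a & a) | 0) | 0)))
step 3: or_false (→) rewrites (((a & a) | 0) | 0) into ((a & a) | 0), now (~ (1 | ((a & a) | 0)))
step 4: or_false (→) rewrites ((a & a) | 0) into (a & a), now (~ (1 | (a & a)))
step 5: and_idem (→) rewrites (a & a) into a, now (~ (1 | a))
step 6: and_true (←) rewrites (1 | a) into ((1 | a) & 1), now (~ ((1 | a) & 1))
step 7: and_idem (←) rewrites 1 into (1 & 1), now (~ ((1 | a) & (1 & 1)))
step 8: or_false (←) rewrites (~ ((1 | a) & (1 & 1))) into ((~ ((1 | a) & (1 & 1))) | 0), which is E2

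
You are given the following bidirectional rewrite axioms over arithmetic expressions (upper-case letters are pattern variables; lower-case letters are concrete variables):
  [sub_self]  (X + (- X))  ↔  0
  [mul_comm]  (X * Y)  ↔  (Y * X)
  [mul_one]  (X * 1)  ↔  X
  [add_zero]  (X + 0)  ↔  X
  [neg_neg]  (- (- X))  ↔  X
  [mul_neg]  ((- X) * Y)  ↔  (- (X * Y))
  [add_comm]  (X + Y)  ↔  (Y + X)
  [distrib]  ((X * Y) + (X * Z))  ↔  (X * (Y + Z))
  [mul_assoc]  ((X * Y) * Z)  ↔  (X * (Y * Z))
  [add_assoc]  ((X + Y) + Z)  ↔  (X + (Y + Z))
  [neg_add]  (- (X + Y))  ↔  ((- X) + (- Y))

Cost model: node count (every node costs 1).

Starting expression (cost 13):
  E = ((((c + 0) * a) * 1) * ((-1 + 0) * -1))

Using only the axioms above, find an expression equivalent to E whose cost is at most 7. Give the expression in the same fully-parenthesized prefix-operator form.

(1) (c + 0)  =[add_zero →]=  c    ⊢ (((c * a) * 1) * ((-1 + 0) * -1))
(2) ((c * a) * 1)  =[mul_one →]=  (c * a)    ⊢ ((c * a) * ((-1 + 0) * -1))
(3) (-1 + 0)  =[add_zero →]=  -1    ⊢ cost 7, within 7

((c * a) * (-1 * -1))   [cost 7]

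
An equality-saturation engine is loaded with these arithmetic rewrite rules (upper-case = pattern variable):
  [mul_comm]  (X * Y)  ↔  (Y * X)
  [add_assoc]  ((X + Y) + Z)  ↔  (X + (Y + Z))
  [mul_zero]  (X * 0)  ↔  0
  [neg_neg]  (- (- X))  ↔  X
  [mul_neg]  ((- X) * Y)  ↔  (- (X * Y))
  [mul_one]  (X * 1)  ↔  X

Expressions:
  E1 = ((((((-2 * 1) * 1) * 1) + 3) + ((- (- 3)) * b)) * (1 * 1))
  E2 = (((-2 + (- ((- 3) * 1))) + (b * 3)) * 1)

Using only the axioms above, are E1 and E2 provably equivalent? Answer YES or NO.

(1) ((-2 * 1) * 1)  =[mul_one →]=  (-2 * 1)    ⊢ (((((-2 * 1) * 1) + 3) + ((- (- 3)) * b)) * (1 * 1))
(2) ((- (- 3)) * b)  =[mul_comm →]=  (b * (- (- 3)))    ⊢ (((((-2 * 1) * 1) + 3) + (b * (- (- 3)))) * (1 * 1))
(3) (1 * 1)  =[mul_one →]=  1    ⊢ (((((-2 * 1) * 1) + 3) + (b * (- (- 3)))) * 1)
(4) ((-2 * 1) * 1)  =[mul_one →]=  (-2 * 1)    ⊢ ((((-2 * 1) + 3) + (b * (- (- 3)))) * 1)
(5) (- (- 3))  =[neg_neg →]=  3    ⊢ ((((-2 * 1) + 3) + (b * 3)) * 1)
(6) (-2 * 1)  =[mul_one →]=  -2    ⊢ (((-2 + 3) + (b * 3)) * 1)
(7) 3  =[neg_neg ←]=  (- (- 3))    ⊢ (((-2 + (- (- 3))) + (b * 3)) * 1)
(8) (- 3)  =[mul_one ←]=  ((- 3) * 1)    ⊢ E2

YES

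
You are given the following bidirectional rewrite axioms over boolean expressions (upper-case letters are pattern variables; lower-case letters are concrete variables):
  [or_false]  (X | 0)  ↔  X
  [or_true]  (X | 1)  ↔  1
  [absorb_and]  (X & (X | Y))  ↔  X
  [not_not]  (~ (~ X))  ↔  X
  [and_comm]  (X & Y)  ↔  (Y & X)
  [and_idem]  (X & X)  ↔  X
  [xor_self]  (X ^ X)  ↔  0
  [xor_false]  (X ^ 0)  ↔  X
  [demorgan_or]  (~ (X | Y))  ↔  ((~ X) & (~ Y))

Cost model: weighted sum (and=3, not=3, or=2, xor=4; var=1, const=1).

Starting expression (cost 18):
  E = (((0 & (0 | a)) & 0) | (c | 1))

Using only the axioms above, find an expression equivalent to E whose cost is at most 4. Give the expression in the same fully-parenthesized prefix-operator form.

step 1: absorb_and (→) rewrites (0 & (0 | a)) into 0, now ((0 & 0) | (c | 1))
step 2: and_idem (→) rewrites (0 & 0) into 0, now (0 | (c | 1))
step 3: or_true (→) rewrites (c | 1) into 1, reaching cost 4 (bound 4)

(0 | 1)   [cost 4]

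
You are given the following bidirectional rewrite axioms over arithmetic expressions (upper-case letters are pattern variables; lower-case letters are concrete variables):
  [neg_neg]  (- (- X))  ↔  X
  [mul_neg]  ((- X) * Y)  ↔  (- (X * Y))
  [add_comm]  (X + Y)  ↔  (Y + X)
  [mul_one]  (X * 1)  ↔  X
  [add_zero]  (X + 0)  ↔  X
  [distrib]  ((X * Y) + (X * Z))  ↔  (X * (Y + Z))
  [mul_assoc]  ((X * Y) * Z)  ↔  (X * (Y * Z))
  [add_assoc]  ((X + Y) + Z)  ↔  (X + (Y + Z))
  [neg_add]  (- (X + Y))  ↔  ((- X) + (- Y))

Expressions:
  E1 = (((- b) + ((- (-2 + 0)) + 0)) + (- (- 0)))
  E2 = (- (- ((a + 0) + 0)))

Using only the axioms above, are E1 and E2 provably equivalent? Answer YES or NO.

NO

All listed rules preserve value, hence provable equivalence implies equal values everywhere; look for a separating assignment.
a=0, b=0 gives E1 ↦ 2, E2 ↦ 0; values differ ⇒ not provably equivalent.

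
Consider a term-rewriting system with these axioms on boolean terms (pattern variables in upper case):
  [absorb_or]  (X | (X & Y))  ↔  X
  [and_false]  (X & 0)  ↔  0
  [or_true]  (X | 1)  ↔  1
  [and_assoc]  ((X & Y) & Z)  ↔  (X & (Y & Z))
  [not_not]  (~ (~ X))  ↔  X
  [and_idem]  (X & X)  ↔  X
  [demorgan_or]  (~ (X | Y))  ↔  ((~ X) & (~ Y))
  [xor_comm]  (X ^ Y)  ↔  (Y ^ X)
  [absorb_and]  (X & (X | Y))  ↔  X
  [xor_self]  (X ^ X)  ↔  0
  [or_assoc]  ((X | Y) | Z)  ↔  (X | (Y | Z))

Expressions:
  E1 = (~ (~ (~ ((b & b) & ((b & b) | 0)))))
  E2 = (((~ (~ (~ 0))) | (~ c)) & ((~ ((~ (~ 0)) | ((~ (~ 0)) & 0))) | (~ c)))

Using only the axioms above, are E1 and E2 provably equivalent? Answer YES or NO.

All listed rules preserve value, hence provable equivalence implies equal values everywhere; look for a separating assignment.
b=1, c=0 gives E1 ↦ 0, E2 ↦ 1; values differ ⇒ not provably equivalent.

NO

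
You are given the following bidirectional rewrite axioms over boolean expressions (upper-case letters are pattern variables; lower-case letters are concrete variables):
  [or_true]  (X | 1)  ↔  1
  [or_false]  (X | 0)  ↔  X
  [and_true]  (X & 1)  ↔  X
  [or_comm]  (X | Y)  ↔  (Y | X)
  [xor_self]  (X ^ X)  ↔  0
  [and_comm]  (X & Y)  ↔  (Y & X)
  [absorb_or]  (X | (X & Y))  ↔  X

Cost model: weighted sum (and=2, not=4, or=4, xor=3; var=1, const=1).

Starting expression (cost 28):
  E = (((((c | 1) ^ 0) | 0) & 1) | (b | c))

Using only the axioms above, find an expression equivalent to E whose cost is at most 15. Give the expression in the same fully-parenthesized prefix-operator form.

1. [or_true →] (c | 1)  →  1;  E = ((((1 ^ 0) | 0) & 1) | (b | c))
2. [or_false →] ((1 ^ 0) | 0)  →  (1 ^ 0);  E = (((1 ^ 0) & 1) | (b | c))
3. [and_true →] ((1 ^ 0) & 1)  →  (1 ^ 0);  cost 15 ≤ 15, done

((1 ^ 0) | (b | c))   [cost 15]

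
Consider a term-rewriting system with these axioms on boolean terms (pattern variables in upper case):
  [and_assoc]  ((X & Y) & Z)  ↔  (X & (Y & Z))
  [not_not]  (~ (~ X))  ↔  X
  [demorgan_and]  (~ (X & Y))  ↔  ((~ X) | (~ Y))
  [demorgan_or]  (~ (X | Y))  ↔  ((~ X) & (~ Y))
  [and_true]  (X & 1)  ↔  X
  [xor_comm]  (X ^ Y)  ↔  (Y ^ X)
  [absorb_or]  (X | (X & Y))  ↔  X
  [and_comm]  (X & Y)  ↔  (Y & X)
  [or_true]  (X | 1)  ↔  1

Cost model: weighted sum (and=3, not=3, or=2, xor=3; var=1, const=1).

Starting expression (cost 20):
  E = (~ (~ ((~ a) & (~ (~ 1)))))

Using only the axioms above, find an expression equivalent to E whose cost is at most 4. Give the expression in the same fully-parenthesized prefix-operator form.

(~ a)   [cost 4]

(1) (~ (~ 1))  =[not_not →]=  1    ⊢ (~ (~ ((~ a) & 1)))
(2) ((~ a) & 1)  =[and_true →]=  (~ a)    ⊢ (~ (~ (~ a)))
(3) (~ (~ a))  =[not_not →]=  a    ⊢ cost 4, within 4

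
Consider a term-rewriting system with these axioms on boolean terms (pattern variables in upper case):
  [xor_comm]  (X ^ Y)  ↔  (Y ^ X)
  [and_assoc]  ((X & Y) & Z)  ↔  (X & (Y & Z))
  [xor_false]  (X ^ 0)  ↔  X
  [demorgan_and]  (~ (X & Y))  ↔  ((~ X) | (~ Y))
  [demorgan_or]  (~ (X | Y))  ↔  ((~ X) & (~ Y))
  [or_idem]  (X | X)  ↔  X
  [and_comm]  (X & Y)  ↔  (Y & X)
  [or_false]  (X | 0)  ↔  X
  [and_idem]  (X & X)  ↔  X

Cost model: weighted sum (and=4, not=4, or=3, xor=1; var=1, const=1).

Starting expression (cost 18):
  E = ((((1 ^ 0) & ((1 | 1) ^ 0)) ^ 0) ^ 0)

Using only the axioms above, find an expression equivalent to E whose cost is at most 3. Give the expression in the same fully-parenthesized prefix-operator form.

step 1: or_idem (→) rewrites (1 | 1) into 1, now ((((1 ^ 0) & (1 ^ 0)) ^ 0) ^ 0)
step 2: xor_false (→) rewrites (1 ^ 0) into 1, now (((1 & (1 ^ 0)) ^ 0) ^ 0)
step 3: xor_false (→) rewrites (1 ^ 0) into 1, now (((1 & 1) ^ 0) ^ 0)
step 4: and_idem (→) rewrites (1 & 1) into 1, now ((1 ^ 0) ^ 0)
step 5: xor_false (→) rewrites (1 ^ 0) into 1, reaching cost 3 (bound 3)

(1 ^ 0)   [cost 3]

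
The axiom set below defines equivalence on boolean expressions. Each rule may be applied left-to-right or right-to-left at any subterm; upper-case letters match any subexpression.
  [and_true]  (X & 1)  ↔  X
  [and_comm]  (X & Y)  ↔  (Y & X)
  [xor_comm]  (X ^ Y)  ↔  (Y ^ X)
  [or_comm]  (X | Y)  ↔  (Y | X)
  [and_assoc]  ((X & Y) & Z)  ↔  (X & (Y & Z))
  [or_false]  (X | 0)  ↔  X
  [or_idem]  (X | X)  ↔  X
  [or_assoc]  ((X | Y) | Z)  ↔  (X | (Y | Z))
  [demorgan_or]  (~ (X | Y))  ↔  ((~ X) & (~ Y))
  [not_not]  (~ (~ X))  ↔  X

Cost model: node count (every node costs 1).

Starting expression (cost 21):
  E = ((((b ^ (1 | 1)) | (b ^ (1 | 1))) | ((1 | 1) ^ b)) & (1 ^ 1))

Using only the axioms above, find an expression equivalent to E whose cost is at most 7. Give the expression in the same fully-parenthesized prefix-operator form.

((b ^ 1) & (1 ^ 1))   [cost 7]

step 1: or_idem (→) rewrites ((b ^ (1 | 1)) | (b ^ (1 | 1))) into (b ^ (1 | 1)), now (((b ^ (1 | 1)) | ((1 | 1) ^ b)) & (1 ^ 1))
step 2: xor_comm (→) rewrites ((1 | 1) ^ b) into (b ^ (1 | 1)), now (((b ^ (1 | 1)) | (b ^ (1 | 1))) & (1 ^ 1))
step 3: or_idem (→) rewrites ((b ^ (1 | 1)) | (b ^ (1 | 1))) into (b ^ (1 | 1)), now ((b ^ (1 | 1)) & (1 ^ 1))
step 4: or_idem (→) rewrites (1 | 1) into 1, reaching cost 7 (bound 7)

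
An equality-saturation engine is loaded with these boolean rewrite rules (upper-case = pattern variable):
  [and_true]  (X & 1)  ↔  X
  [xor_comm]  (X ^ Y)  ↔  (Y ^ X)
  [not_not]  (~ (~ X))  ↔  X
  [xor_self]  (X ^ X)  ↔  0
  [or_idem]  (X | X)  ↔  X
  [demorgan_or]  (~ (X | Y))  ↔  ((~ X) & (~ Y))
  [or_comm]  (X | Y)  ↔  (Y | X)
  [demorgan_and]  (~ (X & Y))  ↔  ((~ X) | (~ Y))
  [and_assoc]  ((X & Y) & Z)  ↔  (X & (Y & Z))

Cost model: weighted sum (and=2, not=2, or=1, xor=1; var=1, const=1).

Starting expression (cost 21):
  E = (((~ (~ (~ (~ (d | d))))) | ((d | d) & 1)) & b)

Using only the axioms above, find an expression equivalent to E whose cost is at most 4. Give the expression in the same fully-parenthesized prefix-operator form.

1. [not_not →] (~ (~ (d | d)))  →  (d | d);  E = (((~ (~ (d | d))) | ((d | d) & 1)) & b)
2. [and_true →] ((d | d) & 1)  →  (d | d);  E = (((~ (~ (d | d))) | (d | d)) & b)
3. [not_not →] (~ (~ (d | d)))  →  (d | d);  E = (((d | d) | (d | d)) & b)
4. [or_idem →] ((d | d) | (d | d))  →  (d | d);  E = ((d | d) & b)
5. [or_idem →] (d | d)  →  d;  cost 4 ≤ 4, done

(d & b)   [cost 4]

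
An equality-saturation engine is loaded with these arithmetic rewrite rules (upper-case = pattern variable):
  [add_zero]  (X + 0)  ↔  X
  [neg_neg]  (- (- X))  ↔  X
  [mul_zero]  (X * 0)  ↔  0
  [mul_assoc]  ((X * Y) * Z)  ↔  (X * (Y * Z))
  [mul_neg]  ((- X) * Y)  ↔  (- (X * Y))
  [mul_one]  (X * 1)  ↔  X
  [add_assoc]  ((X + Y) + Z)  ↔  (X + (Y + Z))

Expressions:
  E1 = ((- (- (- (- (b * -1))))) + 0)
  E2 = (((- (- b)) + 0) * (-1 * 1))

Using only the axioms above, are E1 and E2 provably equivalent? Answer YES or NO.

YES

(1) (- (- (- (b * -1))))  =[neg_neg →]=  (- (b * -1))    ⊢ ((- (- (b * -1))) + 0)
(2) (- (- (b * -1)))  =[neg_neg →]=  (b * -1)    ⊢ ((b * -1) + 0)
(3) ((b * -1) + 0)  =[add_zero →]=  (b * -1)
(4) b  =[neg_neg ←]=  (- (- b))    ⊢ ((- (- b)) * -1)
(5) (- (- b))  =[add_zero ←]=  ((- (- b)) + 0)    ⊢ (((- (- b)) + 0) * -1)
(6) -1  =[mul_one ←]=  (-1 * 1)    ⊢ E2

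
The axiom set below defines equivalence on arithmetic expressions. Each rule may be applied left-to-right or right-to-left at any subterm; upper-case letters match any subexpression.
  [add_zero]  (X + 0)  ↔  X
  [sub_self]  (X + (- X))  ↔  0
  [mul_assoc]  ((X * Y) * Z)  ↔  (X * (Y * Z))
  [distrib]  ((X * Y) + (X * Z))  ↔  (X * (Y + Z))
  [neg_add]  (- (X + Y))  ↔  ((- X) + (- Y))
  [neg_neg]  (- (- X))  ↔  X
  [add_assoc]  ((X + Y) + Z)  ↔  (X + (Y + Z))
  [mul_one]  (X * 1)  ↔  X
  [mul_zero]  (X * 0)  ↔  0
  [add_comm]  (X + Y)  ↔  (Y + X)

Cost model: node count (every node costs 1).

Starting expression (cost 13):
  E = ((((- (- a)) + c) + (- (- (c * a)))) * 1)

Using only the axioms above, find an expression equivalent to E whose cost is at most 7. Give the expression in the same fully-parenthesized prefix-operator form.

((a + c) + (c * a))   [cost 7]

(1) ((((- (- a)) + c) + (- (- (c * a)))) * 1)  =[mul_one →]=  (((- (- a)) + c) + (- (- (c * a))))
(2) (- (- a))  =[neg_neg →]=  a    ⊢ ((a + c) + (- (- (c * a))))
(3) (- (- (c * a)))  =[neg_neg →]=  (c * a)    ⊢ cost 7, within 7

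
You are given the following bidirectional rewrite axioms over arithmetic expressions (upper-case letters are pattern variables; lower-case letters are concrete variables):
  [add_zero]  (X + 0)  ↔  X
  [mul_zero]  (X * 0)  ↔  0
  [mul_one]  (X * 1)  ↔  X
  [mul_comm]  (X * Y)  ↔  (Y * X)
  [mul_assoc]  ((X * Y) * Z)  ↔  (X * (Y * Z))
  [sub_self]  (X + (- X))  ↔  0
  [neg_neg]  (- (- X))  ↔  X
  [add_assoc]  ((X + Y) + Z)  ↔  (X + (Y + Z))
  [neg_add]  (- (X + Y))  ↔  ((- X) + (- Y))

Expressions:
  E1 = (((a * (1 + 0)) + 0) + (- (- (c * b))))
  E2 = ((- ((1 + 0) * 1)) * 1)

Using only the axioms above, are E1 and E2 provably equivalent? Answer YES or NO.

Every axiom is a valid identity, so a rewrite proof would force E1 and E2 to agree under every assignment.
At a=0, b=0, c=0: E1 = 0 but E2 = -1; they differ, so no derivation exists.

NO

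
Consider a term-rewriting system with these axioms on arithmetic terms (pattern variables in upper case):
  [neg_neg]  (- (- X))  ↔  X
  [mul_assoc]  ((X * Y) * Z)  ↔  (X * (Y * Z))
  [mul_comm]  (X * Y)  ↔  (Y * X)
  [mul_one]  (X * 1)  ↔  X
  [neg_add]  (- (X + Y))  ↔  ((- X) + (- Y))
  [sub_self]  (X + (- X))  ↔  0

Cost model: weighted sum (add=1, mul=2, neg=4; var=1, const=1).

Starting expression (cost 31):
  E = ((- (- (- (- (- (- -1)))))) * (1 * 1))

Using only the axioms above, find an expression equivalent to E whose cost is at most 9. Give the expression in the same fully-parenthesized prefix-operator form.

(- (- -1))   [cost 9]

step 1: neg_neg (→) rewrites (- (- (- (- (- (- -1)))))) into (- (- (- (- -1)))), now ((- (- (- (- -1)))) * (1 * 1))
step 2: neg_neg (→) rewrites (- (- (- (- -1)))) into (- (- -1)), now ((- (- -1)) * (1 * 1))
step 3: mul_one (→) rewrites (1 * 1) into 1, now ((- (- -1)) * 1)
step 4: mul_one (→) rewrites ((- (- -1)) * 1) into (- (- -1)), reaching cost 9 (bound 9)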